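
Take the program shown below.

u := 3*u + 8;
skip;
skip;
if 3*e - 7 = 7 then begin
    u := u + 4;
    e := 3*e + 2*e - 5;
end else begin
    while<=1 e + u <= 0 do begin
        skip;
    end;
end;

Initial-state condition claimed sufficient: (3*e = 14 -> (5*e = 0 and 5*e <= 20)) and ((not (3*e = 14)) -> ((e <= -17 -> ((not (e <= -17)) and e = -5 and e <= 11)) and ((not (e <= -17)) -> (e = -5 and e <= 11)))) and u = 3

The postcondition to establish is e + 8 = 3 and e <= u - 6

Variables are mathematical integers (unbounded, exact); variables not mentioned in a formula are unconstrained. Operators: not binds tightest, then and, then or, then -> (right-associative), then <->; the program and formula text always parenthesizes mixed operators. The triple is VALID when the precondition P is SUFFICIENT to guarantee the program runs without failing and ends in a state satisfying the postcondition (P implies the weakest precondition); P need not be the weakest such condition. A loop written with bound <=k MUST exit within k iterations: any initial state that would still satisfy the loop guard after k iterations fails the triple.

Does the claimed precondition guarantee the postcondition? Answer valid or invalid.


Working backward. After the program, the postcondition e + 8 = 3 and e <= u - 6 must hold; in canonical form it is e = -5 and e <= u - 6.
Then branch requires 5*e = 0 and 5*e <= u + 3; else branch requires (e + u <= 0 -> ((not (e + u <= 0)) and e = -5 and e <= u - 6)) and ((not (e + u <= 0)) -> (e = -5 and e <= u - 6)).
Before the if: (3*e = 14 -> (5*e = 0 and 5*e <= u + 3)) and ((not (3*e = 14)) -> ((e + u <= 0 -> ((not (e + u <= 0)) and e = -5 and e <= u - 6)) and ((not (e + u <= 0)) -> (e = -5 and e <= u - 6))))
Before skip: (3*e = 14 -> (5*e = 0 and 5*e <= u + 3)) and ((not (3*e = 14)) -> ((e + u <= 0 -> ((not (e + u <= 0)) and e = -5 and e <= u - 6)) and ((not (e + u <= 0)) -> (e = -5 and e <= u - 6))))
Before skip: (3*e = 14 -> (5*e = 0 and 5*e <= u + 3)) and ((not (3*e = 14)) -> ((e + u <= 0 -> ((not (e + u <= 0)) and e = -5 and e <= u - 6)) and ((not (e + u <= 0)) -> (e = -5 and e <= u - 6))))
Before u := 3*u + 8: (3*e = 14 -> (5*e = 0 and 5*e <= 3*u + 11)) and ((not (3*e = 14)) -> ((e + 3*u <= -8 -> ((not (e + 3*u <= -8)) and e = -5 and e <= 3*u + 2)) and ((not (e + 3*u <= -8)) -> (e = -5 and e <= 3*u + 2))))
The weakest precondition is (3*e = 14 -> (5*e = 0 and 5*e <= 3*u + 11)) and ((not (3*e = 14)) -> ((e + 3*u <= -8 -> ((not (e + 3*u <= -8)) and e = -5 and e <= 3*u + 2)) and ((not (e + 3*u <= -8)) -> (e = -5 and e <= 3*u + 2)))).
Check whether (3*e = 14 -> (5*e = 0 and 5*e <= 20)) and ((not (3*e = 14)) -> ((e <= -17 -> ((not (e <= -17)) and e = -5 and e <= 11)) and ((not (e <= -17)) -> (e = -5 and e <= 11)))) and u = 3 implies it.
Every state satisfying the precondition satisfies the weakest precondition: the implication holds.
Answer: valid


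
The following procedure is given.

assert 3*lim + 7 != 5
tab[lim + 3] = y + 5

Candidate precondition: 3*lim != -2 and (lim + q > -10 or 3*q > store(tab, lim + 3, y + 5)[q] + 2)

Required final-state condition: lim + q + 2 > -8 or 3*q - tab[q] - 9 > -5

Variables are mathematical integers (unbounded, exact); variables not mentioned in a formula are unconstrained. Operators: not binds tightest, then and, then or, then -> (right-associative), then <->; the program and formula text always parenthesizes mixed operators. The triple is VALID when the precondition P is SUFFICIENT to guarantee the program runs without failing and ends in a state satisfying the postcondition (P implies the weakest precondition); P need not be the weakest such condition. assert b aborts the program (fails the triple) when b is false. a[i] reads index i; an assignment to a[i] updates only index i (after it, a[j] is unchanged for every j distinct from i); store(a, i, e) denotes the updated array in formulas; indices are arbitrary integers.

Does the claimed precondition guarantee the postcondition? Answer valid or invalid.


Working backward. After the program, the postcondition lim + q + 2 > -8 or 3*q - tab[q] - 9 > -5 must hold; in canonical form it is lim + q > -10 or 3*q > tab[q] + 4.
Before tab[lim + 3] := y + 5: lim + q > -10 or 3*q > store(tab, lim + 3, y + 5)[q] + 4
Before assert 3*lim + 7 != 5: 3*lim != -2 and (lim + q > -10 or 3*q > store(tab, lim + 3, y + 5)[q] + 4)
The weakest precondition is 3*lim != -2 and (lim + q > -10 or 3*q > store(tab, lim + 3, y + 5)[q] + 4).
Check whether 3*lim != -2 and (lim + q > -10 or 3*q > store(tab, lim + 3, y + 5)[q] + 2) implies it.
Countermodel: at the initial state lim = -11, q = 1, tab = {[-8] = 0, [1] = 0, elsewhere 0}, y = -5, the precondition holds but the weakest precondition fails.
Answer: invalid


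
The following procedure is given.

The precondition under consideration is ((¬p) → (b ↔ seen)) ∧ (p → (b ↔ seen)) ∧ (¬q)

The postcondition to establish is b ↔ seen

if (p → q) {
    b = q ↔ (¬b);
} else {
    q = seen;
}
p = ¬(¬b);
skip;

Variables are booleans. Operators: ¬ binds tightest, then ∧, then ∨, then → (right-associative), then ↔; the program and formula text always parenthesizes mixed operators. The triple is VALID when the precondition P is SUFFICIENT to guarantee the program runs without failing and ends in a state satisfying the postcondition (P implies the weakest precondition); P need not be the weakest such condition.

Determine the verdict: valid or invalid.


Working backward. After the program, b ↔ seen must hold.
Before skip: b ↔ seen
Before p := ¬(¬b): b ↔ seen
Then branch requires (q ↔ (¬b)) ↔ seen; else branch requires b ↔ seen.
Before the if: ((p → q) → ((q ↔ (¬b)) ↔ seen)) ∧ ((¬(p → q)) → (b ↔ seen))
The weakest precondition is ((p → q) → ((q ↔ (¬b)) ↔ seen)) ∧ ((¬(p → q)) → (b ↔ seen)).
Check whether ((¬p) → (b ↔ seen)) ∧ (p → (b ↔ seen)) ∧ (¬q) implies it.
Every state satisfying the precondition satisfies the weakest precondition: the implication holds.
Answer: valid


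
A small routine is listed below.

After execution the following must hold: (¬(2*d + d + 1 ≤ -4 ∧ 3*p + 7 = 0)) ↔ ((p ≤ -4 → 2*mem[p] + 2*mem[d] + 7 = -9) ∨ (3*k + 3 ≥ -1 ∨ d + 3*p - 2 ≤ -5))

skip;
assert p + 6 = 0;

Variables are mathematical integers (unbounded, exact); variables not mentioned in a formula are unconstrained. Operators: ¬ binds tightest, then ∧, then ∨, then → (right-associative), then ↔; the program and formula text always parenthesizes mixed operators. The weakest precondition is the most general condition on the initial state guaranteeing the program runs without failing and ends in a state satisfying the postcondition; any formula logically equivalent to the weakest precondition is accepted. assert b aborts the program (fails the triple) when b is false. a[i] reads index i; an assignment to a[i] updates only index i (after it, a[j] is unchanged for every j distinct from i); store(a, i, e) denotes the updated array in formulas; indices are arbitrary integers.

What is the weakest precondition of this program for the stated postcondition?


Working backward. After the program, the postcondition (¬(2*d + d + 1 ≤ -4 ∧ 3*p + 7 = 0)) ↔ ((p ≤ -4 → 2*mem[p] + 2*mem[d] + 7 = -9) ∨ (3*k + 3 ≥ -1 ∨ d + 3*p - 2 ≤ -5)) must hold; in canonical form it is (¬(3*d ≤ -5 ∧ 3*p = -7)) ↔ ((p ≤ -4 → 2*mem[d] + 2*mem[p] = -16) ∨ 3*k ≥ -4 ∨ d + 3*p ≤ -3).
Before assert p + 6 = 0: p = -6 ∧ ((¬(3*d ≤ -5 ∧ 3*p = -7)) ↔ ((p ≤ -4 → 2*mem[d] + 2*mem[p] = -16) ∨ 3*k ≥ -4 ∨ d + 3*p ≤ -3))
Before skip: p = -6 ∧ ((¬(3*d ≤ -5 ∧ 3*p = -7)) ↔ ((p ≤ -4 → 2*mem[d] + 2*mem[p] = -16) ∨ 3*k ≥ -4 ∨ d + 3*p ≤ -3))
Answer: WP = p = -6 ∧ ((¬(3*d ≤ -5 ∧ 3*p = -7)) ↔ ((p ≤ -4 → 2*mem[d] + 2*mem[p] = -16) ∨ 3*k ≥ -4 ∨ d + 3*p ≤ -3))


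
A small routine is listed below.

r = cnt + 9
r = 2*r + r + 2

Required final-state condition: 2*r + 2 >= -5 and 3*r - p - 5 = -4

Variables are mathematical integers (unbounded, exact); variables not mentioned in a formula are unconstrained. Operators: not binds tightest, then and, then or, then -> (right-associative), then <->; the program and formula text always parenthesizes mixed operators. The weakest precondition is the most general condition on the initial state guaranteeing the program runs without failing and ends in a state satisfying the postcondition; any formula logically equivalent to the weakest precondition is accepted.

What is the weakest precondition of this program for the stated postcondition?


Working backward. After the program, the postcondition 2*r + 2 >= -5 and 3*r - p - 5 = -4 must hold; in canonical form it is 2*r >= -7 and 3*r = p + 1.
Before r := 2*r + r + 2: 6*r >= -11 and 9*r = p - 5
Before r := cnt + 9: 6*cnt >= -65 and 9*cnt = p - 86
Answer: WP = 6*cnt >= -65 and 9*cnt = p - 86


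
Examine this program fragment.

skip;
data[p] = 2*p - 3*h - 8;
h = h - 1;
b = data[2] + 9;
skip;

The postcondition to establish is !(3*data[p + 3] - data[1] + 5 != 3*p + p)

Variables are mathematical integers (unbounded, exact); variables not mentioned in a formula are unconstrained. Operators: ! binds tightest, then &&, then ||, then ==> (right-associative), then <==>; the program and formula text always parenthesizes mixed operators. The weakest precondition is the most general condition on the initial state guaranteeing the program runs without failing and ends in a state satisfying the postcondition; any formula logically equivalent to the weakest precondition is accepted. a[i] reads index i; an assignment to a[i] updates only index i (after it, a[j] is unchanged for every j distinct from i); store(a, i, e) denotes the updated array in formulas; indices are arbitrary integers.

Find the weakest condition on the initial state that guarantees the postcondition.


Working backward. After the program, the postcondition !(3*data[p + 3] - data[1] + 5 != 3*p + p) must hold; in canonical form it is !(3*data[p + 3] != data[1] + 4*p - 5).
Before skip: !(3*data[p + 3] != data[1] + 4*p - 5)
Before b := data[2] + 9: !(3*data[p + 3] != data[1] + 4*p - 5)
Before h := h - 1: !(3*data[p + 3] != data[1] + 4*p - 5)
Before data[p] := 2*p - 3*h - 8: !(3*store(data, p, -3*h + 2*p - 8)[p + 3] != store(data, p, -3*h + 2*p - 8)[1] + 4*p - 5)
Before skip: !(3*store(data, p, -3*h + 2*p - 8)[p + 3] != store(data, p, -3*h + 2*p - 8)[1] + 4*p - 5)
Answer: WP = !(3*store(data, p, -3*h + 2*p - 8)[p + 3] != store(data, p, -3*h + 2*p - 8)[1] + 4*p - 5)


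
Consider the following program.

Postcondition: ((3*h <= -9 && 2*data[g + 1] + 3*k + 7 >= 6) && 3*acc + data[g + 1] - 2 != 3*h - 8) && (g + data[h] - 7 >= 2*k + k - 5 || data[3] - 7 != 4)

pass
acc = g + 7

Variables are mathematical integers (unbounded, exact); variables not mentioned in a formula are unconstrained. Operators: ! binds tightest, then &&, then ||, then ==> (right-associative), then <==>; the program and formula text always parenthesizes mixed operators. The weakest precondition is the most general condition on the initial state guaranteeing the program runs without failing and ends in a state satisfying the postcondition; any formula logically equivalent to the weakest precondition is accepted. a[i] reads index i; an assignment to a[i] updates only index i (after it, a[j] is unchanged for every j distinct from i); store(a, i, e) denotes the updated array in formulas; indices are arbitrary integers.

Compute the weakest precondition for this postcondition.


Working backward. After the program, the postcondition ((3*h <= -9 && 2*data[g + 1] + 3*k + 7 >= 6) && 3*acc + data[g + 1] - 2 != 3*h - 8) && (g + data[h] - 7 >= 2*k + k - 5 || data[3] - 7 != 4) must hold; in canonical form it is 3*h <= -9 && 2*data[g + 1] + 3*k >= -1 && data[g + 1] + 3*acc != 3*h - 6 && (data[h] + g >= 3*k + 2 || data[3] != 11).
Before acc := g + 7: 3*h <= -9 && 2*data[g + 1] + 3*k >= -1 && data[g + 1] + 3*g != 3*h - 27 && (data[h] + g >= 3*k + 2 || data[3] != 11)
Before skip: 3*h <= -9 && 2*data[g + 1] + 3*k >= -1 && data[g + 1] + 3*g != 3*h - 27 && (data[h] + g >= 3*k + 2 || data[3] != 11)
Answer: WP = 3*h <= -9 && 2*data[g + 1] + 3*k >= -1 && data[g + 1] + 3*g != 3*h - 27 && (data[h] + g >= 3*k + 2 || data[3] != 11)


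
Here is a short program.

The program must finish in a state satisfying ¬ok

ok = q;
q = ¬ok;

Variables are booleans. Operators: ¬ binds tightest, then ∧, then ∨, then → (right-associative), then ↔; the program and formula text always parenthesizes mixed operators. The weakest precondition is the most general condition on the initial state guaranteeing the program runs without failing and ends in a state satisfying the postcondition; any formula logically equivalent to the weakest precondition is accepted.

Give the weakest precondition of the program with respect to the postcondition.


Working backward. After the program, ¬ok must hold.
Before q := ¬ok: ¬ok
Before ok := q: ¬q
Answer: WP = ¬q


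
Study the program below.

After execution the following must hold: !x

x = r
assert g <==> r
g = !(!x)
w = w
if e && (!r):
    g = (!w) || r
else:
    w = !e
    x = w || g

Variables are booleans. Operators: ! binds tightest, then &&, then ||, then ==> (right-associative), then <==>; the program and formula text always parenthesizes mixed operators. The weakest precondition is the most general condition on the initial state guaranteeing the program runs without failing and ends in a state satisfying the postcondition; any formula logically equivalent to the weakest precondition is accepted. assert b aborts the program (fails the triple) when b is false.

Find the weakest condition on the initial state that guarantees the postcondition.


Working backward. After the program, !x must hold.
Then branch requires !x; else branch requires !((!e) || g).
Before the if: ((e && (!r)) ==> (!x)) && ((!(e && (!r))) ==> (!((!e) || g)))
Before w := w: ((e && (!r)) ==> (!x)) && ((!(e && (!r))) ==> (!((!e) || g)))
Before g := !(!x): ((e && (!r)) ==> (!x)) && ((!(e && (!r))) ==> (!((!e) || x)))
Before assert g <==> r: (g <==> r) && ((e && (!r)) ==> (!x)) && ((!(e && (!r))) ==> (!((!e) || x)))
Before x := r: (g <==> r) && ((e && (!r)) ==> (!r)) && ((!(e && (!r))) ==> (!((!e) || r)))
Answer: WP = (g <==> r) && ((e && (!r)) ==> (!r)) && ((!(e && (!r))) ==> (!((!e) || r)))


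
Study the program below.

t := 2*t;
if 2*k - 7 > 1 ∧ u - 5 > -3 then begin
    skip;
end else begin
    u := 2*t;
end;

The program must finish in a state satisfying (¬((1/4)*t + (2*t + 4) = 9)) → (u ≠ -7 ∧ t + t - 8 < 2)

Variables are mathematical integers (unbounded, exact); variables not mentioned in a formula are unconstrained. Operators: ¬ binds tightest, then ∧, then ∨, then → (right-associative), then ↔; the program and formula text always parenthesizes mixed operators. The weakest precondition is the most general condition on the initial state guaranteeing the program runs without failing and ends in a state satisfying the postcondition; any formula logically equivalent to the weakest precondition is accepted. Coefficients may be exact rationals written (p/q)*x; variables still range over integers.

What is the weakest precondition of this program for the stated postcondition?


Working backward. After the program, the postcondition (¬((1/4)*t + (2*t + 4) = 9)) → (u ≠ -7 ∧ t + t - 8 < 2) must hold; in canonical form it is (¬((9/4)*t = 5)) → (u ≠ -7 ∧ 2*t < 10).
Then branch requires (¬((9/4)*t = 5)) → (u ≠ -7 ∧ 2*t < 10); else branch requires (¬((9/4)*t = 5)) → (2*t ≠ -7 ∧ 2*t < 10).
Before the if: ((2*k > 8 ∧ u > 2) → ((¬((9/4)*t = 5)) → (u ≠ -7 ∧ 2*t < 10))) ∧ ((¬(2*k > 8 ∧ u > 2)) → ((¬((9/4)*t = 5)) → (2*t ≠ -7 ∧ 2*t < 10)))
Before t := 2*t: ((2*k > 8 ∧ u > 2) → ((¬((9/2)*t = 5)) → (u ≠ -7 ∧ 4*t < 10))) ∧ ((¬(2*k > 8 ∧ u > 2)) → ((¬((9/2)*t = 5)) → (4*t ≠ -7 ∧ 4*t < 10)))
Answer: WP = ((2*k > 8 ∧ u > 2) → ((¬((9/2)*t = 5)) → (u ≠ -7 ∧ 4*t < 10))) ∧ ((¬(2*k > 8 ∧ u > 2)) → ((¬((9/2)*t = 5)) → (4*t ≠ -7 ∧ 4*t < 10)))


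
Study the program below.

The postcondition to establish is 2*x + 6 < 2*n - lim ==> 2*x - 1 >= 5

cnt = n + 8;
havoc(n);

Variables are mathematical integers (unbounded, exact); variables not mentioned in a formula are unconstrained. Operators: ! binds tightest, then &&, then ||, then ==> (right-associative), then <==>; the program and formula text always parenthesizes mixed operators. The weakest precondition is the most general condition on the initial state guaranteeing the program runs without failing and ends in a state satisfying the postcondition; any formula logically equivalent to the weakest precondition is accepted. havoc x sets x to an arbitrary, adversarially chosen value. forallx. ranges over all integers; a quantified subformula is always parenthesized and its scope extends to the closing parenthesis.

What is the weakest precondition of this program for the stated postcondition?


Working backward. After the program, the postcondition 2*x + 6 < 2*n - lim ==> 2*x - 1 >= 5 must hold; in canonical form it is lim + 2*x < 2*n - 6 ==> 2*x >= 6.
Before havoc n: forall n_1. (lim + 2*x < 2*n_1 - 6 ==> 2*x >= 6)
Before cnt := n + 8: forall n_1. (lim + 2*x < 2*n_1 - 6 ==> 2*x >= 6)
Answer: WP = forall n_1. (lim + 2*x < 2*n_1 - 6 ==> 2*x >= 6)


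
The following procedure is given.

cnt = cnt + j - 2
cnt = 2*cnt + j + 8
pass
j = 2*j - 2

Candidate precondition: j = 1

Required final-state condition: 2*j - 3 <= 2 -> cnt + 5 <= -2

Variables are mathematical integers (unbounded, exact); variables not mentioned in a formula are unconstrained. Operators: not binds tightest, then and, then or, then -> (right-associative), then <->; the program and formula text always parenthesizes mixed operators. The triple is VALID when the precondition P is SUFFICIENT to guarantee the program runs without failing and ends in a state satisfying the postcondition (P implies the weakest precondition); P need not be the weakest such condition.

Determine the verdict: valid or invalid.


Working backward. After the program, the postcondition 2*j - 3 <= 2 -> cnt + 5 <= -2 must hold; in canonical form it is 2*j <= 5 -> cnt <= -7.
Before j := 2*j - 2: 4*j <= 9 -> cnt <= -7
Before skip: 4*j <= 9 -> cnt <= -7
Before cnt := 2*cnt + j + 8: 4*j <= 9 -> 2*cnt + j <= -15
Before cnt := cnt + j - 2: 4*j <= 9 -> 2*cnt + 3*j <= -11
The weakest precondition is 4*j <= 9 -> 2*cnt + 3*j <= -11.
Check whether j = 1 implies it.
Countermodel: at the initial state cnt = -6, j = 1, the precondition holds but the weakest precondition fails.
Answer: invalid


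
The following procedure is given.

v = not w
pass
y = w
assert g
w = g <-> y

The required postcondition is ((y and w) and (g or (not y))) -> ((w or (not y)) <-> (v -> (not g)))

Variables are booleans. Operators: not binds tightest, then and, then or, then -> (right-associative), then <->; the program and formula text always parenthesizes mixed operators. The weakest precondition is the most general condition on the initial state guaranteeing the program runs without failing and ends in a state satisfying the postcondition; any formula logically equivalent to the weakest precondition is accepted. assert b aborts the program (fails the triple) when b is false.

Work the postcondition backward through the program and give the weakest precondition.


Working backward. After the program, the postcondition ((y and w) and (g or (not y))) -> ((w or (not y)) <-> (v -> (not g))) must hold; in canonical form it is (y and w and (g or (not y))) -> ((w or (not y)) <-> (v -> (not g))).
Before w := g <-> y: (y and (g <-> y) and (g or (not y))) -> (((g <-> y) or (not y)) <-> (v -> (not g)))
Before assert g: g and ((y and (g <-> y) and (g or (not y))) -> (((g <-> y) or (not y)) <-> (v -> (not g))))
Before y := w: g and ((w and (g <-> w) and (g or (not w))) -> (((g <-> w) or (not w)) <-> (v -> (not g))))
Before skip: g and ((w and (g <-> w) and (g or (not w))) -> (((g <-> w) or (not w)) <-> (v -> (not g))))
Before v := not w: g and ((w and (g <-> w) and (g or (not w))) -> (((g <-> w) or (not w)) <-> ((not w) -> (not g))))
Answer: WP = g and ((w and (g <-> w) and (g or (not w))) -> (((g <-> w) or (not w)) <-> ((not w) -> (not g))))


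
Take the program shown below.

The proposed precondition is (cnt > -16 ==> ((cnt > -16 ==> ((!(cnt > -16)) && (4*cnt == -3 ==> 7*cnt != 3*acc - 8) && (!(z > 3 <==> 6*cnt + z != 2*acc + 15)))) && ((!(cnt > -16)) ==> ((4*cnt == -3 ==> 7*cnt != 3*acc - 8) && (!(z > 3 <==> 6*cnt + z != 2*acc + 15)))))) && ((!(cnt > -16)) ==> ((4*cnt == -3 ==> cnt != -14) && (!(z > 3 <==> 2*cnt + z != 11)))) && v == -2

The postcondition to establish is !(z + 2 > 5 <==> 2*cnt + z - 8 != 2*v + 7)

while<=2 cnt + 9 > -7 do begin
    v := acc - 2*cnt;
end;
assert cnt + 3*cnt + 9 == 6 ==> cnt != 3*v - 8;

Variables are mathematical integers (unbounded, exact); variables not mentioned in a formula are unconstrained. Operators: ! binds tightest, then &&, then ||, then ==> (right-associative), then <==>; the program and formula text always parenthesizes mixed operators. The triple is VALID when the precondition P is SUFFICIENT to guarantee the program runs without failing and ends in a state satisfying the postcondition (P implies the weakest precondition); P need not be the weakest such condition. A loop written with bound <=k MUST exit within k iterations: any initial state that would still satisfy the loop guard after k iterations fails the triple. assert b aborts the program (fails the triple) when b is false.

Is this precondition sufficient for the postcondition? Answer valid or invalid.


Working backward. After the program, the postcondition !(z + 2 > 5 <==> 2*cnt + z - 8 != 2*v + 7) must hold; in canonical form it is !(z > 3 <==> 2*cnt + z != 2*v + 15).
Before assert cnt + 3*cnt + 9 == 6 ==> cnt != 3*v - 8: (4*cnt == -3 ==> cnt != 3*v - 8) && (!(z > 3 <==> 2*cnt + z != 2*v + 15))
Before the loop (bound <=2), unroll the exhaustion recursion (WP_0 = exit-now case; WP_j = one more guarded iteration, up to j = 2):
  WP_0: (!(cnt > -16)) && (4*cnt == -3 ==> cnt != 3*v - 8) && (!(z > 3 <==> 2*cnt + z != 2*v + 15))
  WP_1: (cnt > -16 ==> ((!(cnt > -16)) && (4*cnt == -3 ==> 7*cnt != 3*acc - 8) && (!(z > 3 <==> 6*cnt + z != 2*acc + 15)))) && ((!(cnt > -16)) ==> ((4*cnt == -3 ==> cnt != 3*v - 8) && (!(z > 3 <==> 2*cnt + z != 2*v + 15))))
  WP_2: (cnt > -16 ==> ((cnt > -16 ==> ((!(cnt > -16)) && (4*cnt == -3 ==> 7*cnt != 3*acc - 8) && (!(z > 3 <==> 6*cnt + z != 2*acc + 15)))) && ((!(cnt > -16)) ==> ((4*cnt == -3 ==> 7*cnt != 3*acc - 8) && (!(z > 3 <==> 6*cnt + z != 2*acc + 15)))))) && ((!(cnt > -16)) ==> ((4*cnt == -3 ==> cnt != 3*v - 8) && (!(z > 3 <==> 2*cnt + z != 2*v + 15))))
So before the loop: (cnt > -16 ==> ((cnt > -16 ==> ((!(cnt > -16)) && (4*cnt == -3 ==> 7*cnt != 3*acc - 8) && (!(z > 3 <==> 6*cnt + z != 2*acc + 15)))) && ((!(cnt > -16)) ==> ((4*cnt == -3 ==> 7*cnt != 3*acc - 8) && (!(z > 3 <==> 6*cnt + z != 2*acc + 15)))))) && ((!(cnt > -16)) ==> ((4*cnt == -3 ==> cnt != 3*v - 8) && (!(z > 3 <==> 2*cnt + z != 2*v + 15))))
The weakest precondition is (cnt > -16 ==> ((cnt > -16 ==> ((!(cnt > -16)) && (4*cnt == -3 ==> 7*cnt != 3*acc - 8) && (!(z > 3 <==> 6*cnt + z != 2*acc + 15)))) && ((!(cnt > -16)) ==> ((4*cnt == -3 ==> 7*cnt != 3*acc - 8) && (!(z > 3 <==> 6*cnt + z != 2*acc + 15)))))) && ((!(cnt > -16)) ==> ((4*cnt == -3 ==> cnt != 3*v - 8) && (!(z > 3 <==> 2*cnt + z != 2*v + 15)))).
Check whether (cnt > -16 ==> ((cnt > -16 ==> ((!(cnt > -16)) && (4*cnt == -3 ==> 7*cnt != 3*acc - 8) && (!(z > 3 <==> 6*cnt + z != 2*acc + 15)))) && ((!(cnt > -16)) ==> ((4*cnt == -3 ==> 7*cnt != 3*acc - 8) && (!(z > 3 <==> 6*cnt + z != 2*acc + 15)))))) && ((!(cnt > -16)) ==> ((4*cnt == -3 ==> cnt != -14) && (!(z > 3 <==> 2*cnt + z != 11)))) && v == -2 implies it.
Every state satisfying the precondition satisfies the weakest precondition: the implication holds.
Answer: valid


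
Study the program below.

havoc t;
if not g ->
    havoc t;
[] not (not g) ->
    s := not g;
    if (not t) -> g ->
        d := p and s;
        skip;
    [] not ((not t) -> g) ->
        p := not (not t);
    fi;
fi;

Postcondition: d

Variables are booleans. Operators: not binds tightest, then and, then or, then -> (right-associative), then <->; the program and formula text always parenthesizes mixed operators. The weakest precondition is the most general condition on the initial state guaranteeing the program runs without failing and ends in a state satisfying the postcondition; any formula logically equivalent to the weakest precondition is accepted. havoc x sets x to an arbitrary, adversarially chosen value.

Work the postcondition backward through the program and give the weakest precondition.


Working backward. After the program, d must hold.
Then branch requires d; else branch requires (((not t) -> g) -> (p and (not g))) and ((not ((not t) -> g)) -> d).
Before the if: ((not g) -> d) and (g -> ((((not t) -> g) -> (p and (not g))) and ((not ((not t) -> g)) -> d)))
Before havoc t: ((not g) -> d) and (g -> (p and (not g))) and (g -> ((g -> (p and (not g))) and ((not g) -> d)))
Answer: WP = ((not g) -> d) and (g -> (p and (not g))) and (g -> ((g -> (p and (not g))) and ((not g) -> d)))


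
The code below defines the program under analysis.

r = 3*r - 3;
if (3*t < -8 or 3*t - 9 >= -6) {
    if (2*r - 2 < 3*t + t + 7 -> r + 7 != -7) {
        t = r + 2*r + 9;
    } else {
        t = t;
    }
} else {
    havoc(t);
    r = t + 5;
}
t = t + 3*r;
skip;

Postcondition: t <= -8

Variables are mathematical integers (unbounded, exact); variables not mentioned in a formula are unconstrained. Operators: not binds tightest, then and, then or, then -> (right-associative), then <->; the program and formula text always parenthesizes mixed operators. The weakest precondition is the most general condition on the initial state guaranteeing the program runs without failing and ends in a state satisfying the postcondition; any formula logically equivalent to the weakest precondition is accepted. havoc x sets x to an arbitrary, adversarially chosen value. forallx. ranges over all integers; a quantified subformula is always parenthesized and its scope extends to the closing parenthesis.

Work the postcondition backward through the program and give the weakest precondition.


Working backward. After the program, t <= -8 must hold.
Before skip: t <= -8
Before t := t + 3*r: 3*r + t <= -8
Then branch requires ((2*r < 4*t + 9 -> r != -14) -> 6*r <= -17) and ((not (2*r < 4*t + 9 -> r != -14)) -> 3*r + t <= -8); else branch requires forall t_1. 4*t_1 <= -23.
Before the if: ((3*t < -8 or 3*t >= 3) -> (((2*r < 4*t + 9 -> r != -14) -> 6*r <= -17) and ((not (2*r < 4*t + 9 -> r != -14)) -> 3*r + t <= -8))) and ((not (3*t < -8 or 3*t >= 3)) -> (forall t_1. 4*t_1 <= -23))
Before r := 3*r - 3: ((3*t < -8 or 3*t >= 3) -> (((6*r < 4*t + 15 -> 3*r != -11) -> 18*r <= 1) and ((not (6*r < 4*t + 15 -> 3*r != -11)) -> 9*r + t <= 1))) and ((not (3*t < -8 or 3*t >= 3)) -> (forall t_1. 4*t_1 <= -23))
Answer: WP = ((3*t < -8 or 3*t >= 3) -> (((6*r < 4*t + 15 -> 3*r != -11) -> 18*r <= 1) and ((not (6*r < 4*t + 15 -> 3*r != -11)) -> 9*r + t <= 1))) and ((not (3*t < -8 or 3*t >= 3)) -> (forall t_1. 4*t_1 <= -23))


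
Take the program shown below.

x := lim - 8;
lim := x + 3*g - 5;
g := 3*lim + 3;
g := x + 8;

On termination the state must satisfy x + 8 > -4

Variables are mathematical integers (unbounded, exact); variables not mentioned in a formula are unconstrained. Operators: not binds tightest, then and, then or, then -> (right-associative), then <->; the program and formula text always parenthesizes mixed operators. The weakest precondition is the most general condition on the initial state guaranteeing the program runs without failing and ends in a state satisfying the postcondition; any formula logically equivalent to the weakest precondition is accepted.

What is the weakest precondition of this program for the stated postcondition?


Working backward. After the program, the postcondition x + 8 > -4 must hold; in canonical form it is x > -12.
Before g := x + 8: x > -12
Before g := 3*lim + 3: x > -12
Before lim := x + 3*g - 5: x > -12
Before x := lim - 8: lim > -4
Answer: WP = lim > -4


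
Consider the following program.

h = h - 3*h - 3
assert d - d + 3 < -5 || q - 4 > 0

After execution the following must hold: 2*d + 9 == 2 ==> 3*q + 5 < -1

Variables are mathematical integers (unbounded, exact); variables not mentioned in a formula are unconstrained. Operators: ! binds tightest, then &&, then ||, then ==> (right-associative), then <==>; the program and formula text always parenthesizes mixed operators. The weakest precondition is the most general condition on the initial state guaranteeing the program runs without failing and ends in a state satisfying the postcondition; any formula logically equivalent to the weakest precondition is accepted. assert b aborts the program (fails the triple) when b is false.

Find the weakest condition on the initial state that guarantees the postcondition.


Working backward. After the program, the postcondition 2*d + 9 == 2 ==> 3*q + 5 < -1 must hold; in canonical form it is 2*d == -7 ==> 3*q < -6.
Before assert d - d + 3 < -5 || q - 4 > 0: q > 4 && (2*d == -7 ==> 3*q < -6)
Before h := h - 3*h - 3: q > 4 && (2*d == -7 ==> 3*q < -6)
Answer: WP = q > 4 && (2*d == -7 ==> 3*q < -6)


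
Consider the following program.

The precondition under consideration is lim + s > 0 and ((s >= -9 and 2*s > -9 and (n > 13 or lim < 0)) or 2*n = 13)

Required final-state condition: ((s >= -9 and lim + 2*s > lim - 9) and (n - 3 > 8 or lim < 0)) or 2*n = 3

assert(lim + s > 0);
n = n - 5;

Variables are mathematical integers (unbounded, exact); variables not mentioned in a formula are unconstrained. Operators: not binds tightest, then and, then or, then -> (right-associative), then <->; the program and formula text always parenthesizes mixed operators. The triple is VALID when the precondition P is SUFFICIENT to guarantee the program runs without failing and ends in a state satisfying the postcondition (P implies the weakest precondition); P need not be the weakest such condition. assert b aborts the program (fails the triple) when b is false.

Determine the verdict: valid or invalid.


Working backward. After the program, the postcondition ((s >= -9 and lim + 2*s > lim - 9) and (n - 3 > 8 or lim < 0)) or 2*n = 3 must hold; in canonical form it is (s >= -9 and 2*s > -9 and (n > 11 or lim < 0)) or 2*n = 3.
Before n := n - 5: (s >= -9 and 2*s > -9 and (n > 16 or lim < 0)) or 2*n = 13
Before assert lim + s > 0: lim + s > 0 and ((s >= -9 and 2*s > -9 and (n > 16 or lim < 0)) or 2*n = 13)
The weakest precondition is lim + s > 0 and ((s >= -9 and 2*s > -9 and (n > 16 or lim < 0)) or 2*n = 13).
Check whether lim + s > 0 and ((s >= -9 and 2*s > -9 and (n > 13 or lim < 0)) or 2*n = 13) implies it.
Countermodel: at the initial state lim = 0, n = 14, s = 1, the precondition holds but the weakest precondition fails.
Answer: invalid


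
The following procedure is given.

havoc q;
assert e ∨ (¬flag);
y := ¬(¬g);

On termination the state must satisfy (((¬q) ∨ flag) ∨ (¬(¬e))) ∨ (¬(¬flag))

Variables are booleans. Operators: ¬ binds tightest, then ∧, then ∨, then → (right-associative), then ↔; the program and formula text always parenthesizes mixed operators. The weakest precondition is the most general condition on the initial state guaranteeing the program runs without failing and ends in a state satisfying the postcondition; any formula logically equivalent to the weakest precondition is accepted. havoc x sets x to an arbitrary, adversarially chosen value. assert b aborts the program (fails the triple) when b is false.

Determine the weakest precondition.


Working backward. After the program, the postcondition (((¬q) ∨ flag) ∨ (¬(¬e))) ∨ (¬(¬flag)) must hold; in canonical form it is (¬q) ∨ flag ∨ e.
Before y := ¬(¬g): (¬q) ∨ flag ∨ e
Before assert e ∨ (¬flag): (e ∨ (¬flag)) ∧ ((¬q) ∨ flag ∨ e)
Before havoc q: (e ∨ (¬flag)) ∧ (flag ∨ e)
Answer: WP = (e ∨ (¬flag)) ∧ (flag ∨ e)


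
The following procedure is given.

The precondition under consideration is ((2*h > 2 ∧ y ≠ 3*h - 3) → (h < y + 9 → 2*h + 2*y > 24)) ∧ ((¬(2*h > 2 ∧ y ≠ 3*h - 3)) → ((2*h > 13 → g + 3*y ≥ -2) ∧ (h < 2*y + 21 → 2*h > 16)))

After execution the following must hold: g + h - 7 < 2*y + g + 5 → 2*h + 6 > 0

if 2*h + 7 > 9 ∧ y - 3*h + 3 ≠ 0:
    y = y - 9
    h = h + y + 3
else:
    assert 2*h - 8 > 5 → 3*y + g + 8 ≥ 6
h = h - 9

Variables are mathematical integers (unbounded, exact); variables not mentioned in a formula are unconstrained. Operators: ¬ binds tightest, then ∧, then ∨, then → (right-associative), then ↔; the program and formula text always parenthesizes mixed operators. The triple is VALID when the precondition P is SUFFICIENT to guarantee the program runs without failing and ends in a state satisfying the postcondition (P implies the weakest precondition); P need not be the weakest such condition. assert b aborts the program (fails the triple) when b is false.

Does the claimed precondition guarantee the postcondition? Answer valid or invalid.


Working backward. After the program, the postcondition g + h - 7 < 2*y + g + 5 → 2*h + 6 > 0 must hold; in canonical form it is h < 2*y + 12 → 2*h > -6.
Before h := h - 9: h < 2*y + 21 → 2*h > 12
Then branch requires h < y + 9 → 2*h + 2*y > 24; else branch requires (2*h > 13 → g + 3*y ≥ -2) ∧ (h < 2*y + 21 → 2*h > 12).
Before the if: ((2*h > 2 ∧ y ≠ 3*h - 3) → (h < y + 9 → 2*h + 2*y > 24)) ∧ ((¬(2*h > 2 ∧ y ≠ 3*h - 3)) → ((2*h > 13 → g + 3*y ≥ -2) ∧ (h < 2*y + 21 → 2*h > 12)))
The weakest precondition is ((2*h > 2 ∧ y ≠ 3*h - 3) → (h < y + 9 → 2*h + 2*y > 24)) ∧ ((¬(2*h > 2 ∧ y ≠ 3*h - 3)) → ((2*h > 13 → g + 3*y ≥ -2) ∧ (h < 2*y + 21 → 2*h > 12))).
Check whether ((2*h > 2 ∧ y ≠ 3*h - 3) → (h < y + 9 → 2*h + 2*y > 24)) ∧ ((¬(2*h > 2 ∧ y ≠ 3*h - 3)) → ((2*h > 13 → g + 3*y ≥ -2) ∧ (h < 2*y + 21 → 2*h > 16))) implies it.
Every state satisfying the precondition satisfies the weakest precondition: the implication holds.
Answer: valid


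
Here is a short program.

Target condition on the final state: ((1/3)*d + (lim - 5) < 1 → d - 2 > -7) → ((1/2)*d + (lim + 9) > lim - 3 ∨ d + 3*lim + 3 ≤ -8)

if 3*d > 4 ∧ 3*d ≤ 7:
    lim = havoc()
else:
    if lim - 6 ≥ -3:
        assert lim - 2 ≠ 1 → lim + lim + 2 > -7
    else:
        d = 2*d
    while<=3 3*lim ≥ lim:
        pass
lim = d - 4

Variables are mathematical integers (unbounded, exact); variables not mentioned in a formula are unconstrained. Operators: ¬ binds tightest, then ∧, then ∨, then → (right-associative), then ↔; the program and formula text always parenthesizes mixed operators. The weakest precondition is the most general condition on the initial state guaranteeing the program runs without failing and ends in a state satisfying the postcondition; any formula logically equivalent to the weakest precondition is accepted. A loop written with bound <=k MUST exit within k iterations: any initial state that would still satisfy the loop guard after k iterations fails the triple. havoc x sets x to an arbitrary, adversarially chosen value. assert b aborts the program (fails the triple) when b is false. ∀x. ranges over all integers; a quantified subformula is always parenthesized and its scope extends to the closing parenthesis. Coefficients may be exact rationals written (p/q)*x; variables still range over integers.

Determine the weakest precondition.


Working backward. After the program, the postcondition ((1/3)*d + (lim - 5) < 1 → d - 2 > -7) → ((1/2)*d + (lim + 9) > lim - 3 ∨ d + 3*lim + 3 ≤ -8) must hold; in canonical form it is ((1/3)*d + lim < 6 → d > -5) → ((1/2)*d > -12 ∨ d + 3*lim ≤ -11).
Before lim := d - 4: ((4/3)*d < 10 → d > -5) → ((1/2)*d > -12 ∨ 4*d ≤ 1)
Then branch requires ((4/3)*d < 10 → d > -5) → ((1/2)*d > -12 ∨ 4*d ≤ 1); else branch requires (lim ≥ 3 → ((lim ≠ 3 → 2*lim > -9) ∧ (2*lim ≥ 0 → ((2*lim ≥ 0 → ((2*lim ≥ 0 → ((¬(2*lim ≥ 0)) ∧ (((4/3)*d < 10 → d > -5) → ((1/2)*d > -12 ∨ 4*d ≤ 1)))) ∧ ((¬(2*lim ≥ 0)) → (((4/3)*d < 10 → d > -5) → ((1/2)*d > -12 ∨ 4*d ≤ 1))))) ∧ ((¬(2*lim ≥ 0)) → (((4/3)*d < 10 → d > -5) → ((1/2)*d > -12 ∨ 4*d ≤ 1))))) ∧ ((¬(2*lim ≥ 0)) → (((4/3)*d < 10 → d > -5) → ((1/2)*d > -12 ∨ 4*d ≤ 1))))) ∧ ((¬(lim ≥ 3)) → ((2*lim ≥ 0 → ((2*lim ≥ 0 → ((2*lim ≥ 0 → ((¬(2*lim ≥ 0)) ∧ (((8/3)*d < 10 → 2*d > -5) → (d > -12 ∨ 8*d ≤ 1)))) ∧ ((¬(2*lim ≥ 0)) → (((8/3)*d < 10 → 2*d > -5) → (d > -12 ∨ 8*d ≤ 1))))) ∧ ((¬(2*lim ≥ 0)) → (((8/3)*d < 10 → 2*d > -5) → (d > -12 ∨ 8*d ≤ 1))))) ∧ ((¬(2*lim ≥ 0)) → (((8/3)*d < 10 → 2*d > -5) → (d > -12 ∨ 8*d ≤ 1))))).
Before the if: ((3*d > 4 ∧ 3*d ≤ 7) → (((4/3)*d < 10 → d > -5) → ((1/2)*d > -12 ∨ 4*d ≤ 1))) ∧ ((¬(3*d > 4 ∧ 3*d ≤ 7)) → ((lim ≥ 3 → ((lim ≠ 3 → 2*lim > -9) ∧ (2*lim ≥ 0 → ((2*lim ≥ 0 → ((2*lim ≥ 0 → ((¬(2*lim ≥ 0)) ∧ (((4/3)*d < 10 → d > -5) → ((1/2)*d > -12 ∨ 4*d ≤ 1)))) ∧ ((¬(2*lim ≥ 0)) → (((4/3)*d < 10 → d > -5) → ((1/2)*d > -12 ∨ 4*d ≤ 1))))) ∧ ((¬(2*lim ≥ 0)) → (((4/3)*d < 10 → d > -5) → ((1/2)*d > -12 ∨ 4*d ≤ 1))))) ∧ ((¬(2*lim ≥ 0)) → (((4/3)*d < 10 → d > -5) → ((1/2)*d > -12 ∨ 4*d ≤ 1))))) ∧ ((¬(lim ≥ 3)) → ((2*lim ≥ 0 → ((2*lim ≥ 0 → ((2*lim ≥ 0 → ((¬(2*lim ≥ 0)) ∧ (((8/3)*d < 10 → 2*d > -5) → (d > -12 ∨ 8*d ≤ 1)))) ∧ ((¬(2*lim ≥ 0)) → (((8/3)*d < 10 → 2*d > -5) → (d > -12 ∨ 8*d ≤ 1))))) ∧ ((¬(2*lim ≥ 0)) → (((8/3)*d < 10 → 2*d > -5) → (d > -12 ∨ 8*d ≤ 1))))) ∧ ((¬(2*lim ≥ 0)) → (((8/3)*d < 10 → 2*d > -5) → (d > -12 ∨ 8*d ≤ 1)))))))
Answer: WP = ((3*d > 4 ∧ 3*d ≤ 7) → (((4/3)*d < 10 → d > -5) → ((1/2)*d > -12 ∨ 4*d ≤ 1))) ∧ ((¬(3*d > 4 ∧ 3*d ≤ 7)) → ((lim ≥ 3 → ((lim ≠ 3 → 2*lim > -9) ∧ (2*lim ≥ 0 → ((2*lim ≥ 0 → ((2*lim ≥ 0 → ((¬(2*lim ≥ 0)) ∧ (((4/3)*d < 10 → d > -5) → ((1/2)*d > -12 ∨ 4*d ≤ 1)))) ∧ ((¬(2*lim ≥ 0)) → (((4/3)*d < 10 → d > -5) → ((1/2)*d > -12 ∨ 4*d ≤ 1))))) ∧ ((¬(2*lim ≥ 0)) → (((4/3)*d < 10 → d > -5) → ((1/2)*d > -12 ∨ 4*d ≤ 1))))) ∧ ((¬(2*lim ≥ 0)) → (((4/3)*d < 10 → d > -5) → ((1/2)*d > -12 ∨ 4*d ≤ 1))))) ∧ ((¬(lim ≥ 3)) → ((2*lim ≥ 0 → ((2*lim ≥ 0 → ((2*lim ≥ 0 → ((¬(2*lim ≥ 0)) ∧ (((8/3)*d < 10 → 2*d > -5) → (d > -12 ∨ 8*d ≤ 1)))) ∧ ((¬(2*lim ≥ 0)) → (((8/3)*d < 10 → 2*d > -5) → (d > -12 ∨ 8*d ≤ 1))))) ∧ ((¬(2*lim ≥ 0)) → (((8/3)*d < 10 → 2*d > -5) → (d > -12 ∨ 8*d ≤ 1))))) ∧ ((¬(2*lim ≥ 0)) → (((8/3)*d < 10 → 2*d > -5) → (d > -12 ∨ 8*d ≤ 1)))))))


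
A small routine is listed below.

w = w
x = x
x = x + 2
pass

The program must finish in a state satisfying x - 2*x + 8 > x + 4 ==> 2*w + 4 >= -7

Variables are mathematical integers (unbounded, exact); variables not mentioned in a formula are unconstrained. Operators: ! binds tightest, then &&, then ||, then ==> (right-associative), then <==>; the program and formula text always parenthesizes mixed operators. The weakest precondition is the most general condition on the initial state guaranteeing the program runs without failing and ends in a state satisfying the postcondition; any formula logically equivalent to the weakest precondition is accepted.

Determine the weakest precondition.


Working backward. After the program, the postcondition x - 2*x + 8 > x + 4 ==> 2*w + 4 >= -7 must hold; in canonical form it is 2*x < 4 ==> 2*w >= -11.
Before skip: 2*x < 4 ==> 2*w >= -11
Before x := x + 2: 2*x < 0 ==> 2*w >= -11
Before x := x: 2*x < 0 ==> 2*w >= -11
Before w := w: 2*x < 0 ==> 2*w >= -11
Answer: WP = 2*x < 0 ==> 2*w >= -11


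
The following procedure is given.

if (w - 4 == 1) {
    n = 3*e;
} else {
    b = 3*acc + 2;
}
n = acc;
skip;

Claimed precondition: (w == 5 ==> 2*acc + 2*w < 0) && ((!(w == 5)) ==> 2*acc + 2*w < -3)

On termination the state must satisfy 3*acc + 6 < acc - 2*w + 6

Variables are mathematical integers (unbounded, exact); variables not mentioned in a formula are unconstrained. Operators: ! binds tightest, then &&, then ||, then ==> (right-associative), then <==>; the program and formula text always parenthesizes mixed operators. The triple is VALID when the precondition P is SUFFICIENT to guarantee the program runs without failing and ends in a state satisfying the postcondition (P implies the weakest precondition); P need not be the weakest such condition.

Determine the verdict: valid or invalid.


Working backward. After the program, the postcondition 3*acc + 6 < acc - 2*w + 6 must hold; in canonical form it is 2*acc + 2*w < 0.
Before skip: 2*acc + 2*w < 0
Before n := acc: 2*acc + 2*w < 0
Then branch requires 2*acc + 2*w < 0; else branch requires 2*acc + 2*w < 0.
Before the if: (w == 5 ==> 2*acc + 2*w < 0) && ((!(w == 5)) ==> 2*acc + 2*w < 0)
The weakest precondition is (w == 5 ==> 2*acc + 2*w < 0) && ((!(w == 5)) ==> 2*acc + 2*w < 0).
Check whether (w == 5 ==> 2*acc + 2*w < 0) && ((!(w == 5)) ==> 2*acc + 2*w < -3) implies it.
Every state satisfying the precondition satisfies the weakest precondition: the implication holds.
Answer: valid
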